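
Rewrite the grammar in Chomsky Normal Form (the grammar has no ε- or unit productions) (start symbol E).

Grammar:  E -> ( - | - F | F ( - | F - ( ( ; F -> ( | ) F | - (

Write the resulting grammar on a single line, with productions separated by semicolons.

Introduce a nonterminal for each terminal appearing in a rule of length ≥ 2: X1 → (, X2 → -, X3 → ).
Binarize each right-hand side of length ≥ 3 by chaining fresh nonterminals (Y1, Y2, …): affected rules were E → F X1 X2; E → F X2 X1 X1.

E -> X1 X2 | X2 F | F Y1 | F Y2; F -> ( | X3 F | X2 X1; X1 -> (; X2 -> -; X3 -> ); Y1 -> X1 X2; Y2 -> X2 Y3; Y3 -> X1 X1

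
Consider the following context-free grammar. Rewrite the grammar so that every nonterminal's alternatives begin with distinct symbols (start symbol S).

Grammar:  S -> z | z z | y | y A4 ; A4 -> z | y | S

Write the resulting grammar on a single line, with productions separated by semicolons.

S -> z S' | y S''; A4 -> z | y | S; S' -> ε | z; S'' -> ε | A4

S has alternatives sharing prefix 'z': factor to S → z S' with S' → ε | z.
S has alternatives sharing prefix 'y': factor to S → y S'' with S'' → ε | A4.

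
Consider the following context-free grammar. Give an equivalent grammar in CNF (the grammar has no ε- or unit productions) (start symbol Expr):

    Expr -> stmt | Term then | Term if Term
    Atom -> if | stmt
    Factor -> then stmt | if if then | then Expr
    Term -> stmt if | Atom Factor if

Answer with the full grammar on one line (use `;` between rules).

Introduce a nonterminal for each terminal appearing in a rule of length ≥ 2: X1 → then, X2 → if, X3 → stmt.
Binarize each right-hand side of length ≥ 3 by chaining fresh nonterminals (Y1, Y2, …): affected rules were Expr → Term X2 Term; Factor → X2 X2 X1; Term → Atom Factor X2.

Expr -> stmt | Term X1 | Term Y1; Atom -> if | stmt; Factor -> X1 X3 | X2 Y2 | X1 Expr; Term -> X3 X2 | Atom Y3; X1 -> then; X2 -> if; X3 -> stmt; Y1 -> X2 Term; Y2 -> X2 X1; Y3 -> Factor X2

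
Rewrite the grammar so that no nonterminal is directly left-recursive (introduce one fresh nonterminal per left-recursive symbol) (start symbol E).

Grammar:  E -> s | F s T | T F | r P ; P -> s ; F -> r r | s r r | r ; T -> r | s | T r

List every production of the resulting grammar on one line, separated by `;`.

E -> s | F s T | T F | r P; P -> s; F -> r r | s r r | r; T -> r T' | s T'; T' -> r T' | ε

Left recursion appears on T.
For T: α = {r}, β = {r, s}. Rewrite as T → β T' and T' → α T' | ε.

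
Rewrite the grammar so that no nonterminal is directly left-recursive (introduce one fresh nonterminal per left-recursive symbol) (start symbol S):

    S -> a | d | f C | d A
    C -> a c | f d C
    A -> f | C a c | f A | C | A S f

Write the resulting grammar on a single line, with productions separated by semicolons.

S -> a | d | f C | d A; C -> a c | f d C; A -> f A' | C a c A' | f A A' | C A'; A' -> S f A' | ε

Directly left-recursive nonterminal: A.
For A: α = {S f}, β = {f, C a c, f A, C}. Rewrite as A → β A' and A' → α A' | ε.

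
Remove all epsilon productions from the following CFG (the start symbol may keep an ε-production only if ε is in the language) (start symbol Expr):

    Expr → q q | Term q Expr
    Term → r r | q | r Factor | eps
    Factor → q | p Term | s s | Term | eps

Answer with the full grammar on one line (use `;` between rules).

The nullable symbols are {Factor, Term}.
ε ∉ L(G), so no ε-production is kept.
Add the nullable-subset variants: Expr → Term q Expr gives Term q Expr | q Expr. Term → r Factor gives r Factor | r. Factor → p Term gives p Term | p.

Expr → q q | Term q Expr | q Expr; Term → r r | q | r Factor | r; Factor → q | p Term | p | s s | Term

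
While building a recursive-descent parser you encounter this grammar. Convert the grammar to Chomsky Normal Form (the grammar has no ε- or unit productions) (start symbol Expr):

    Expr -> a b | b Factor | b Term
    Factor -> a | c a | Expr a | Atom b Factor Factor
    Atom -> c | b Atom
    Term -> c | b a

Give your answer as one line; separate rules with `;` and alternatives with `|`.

Introduce a nonterminal for each terminal appearing in a rule of length ≥ 2: X1 → a, X2 → b, X3 → c.
Binarize each right-hand side of length ≥ 3 by chaining fresh nonterminals (Y1, Y2, …): affected rules were Factor → Atom X2 Factor Factor.

Expr -> X1 X2 | X2 Factor | X2 Term; Factor -> a | X3 X1 | Expr X1 | Atom Y1; Atom -> c | X2 Atom; Term -> c | X2 X1; X1 -> a; X2 -> b; X3 -> c; Y1 -> X2 Y2; Y2 -> Factor Factor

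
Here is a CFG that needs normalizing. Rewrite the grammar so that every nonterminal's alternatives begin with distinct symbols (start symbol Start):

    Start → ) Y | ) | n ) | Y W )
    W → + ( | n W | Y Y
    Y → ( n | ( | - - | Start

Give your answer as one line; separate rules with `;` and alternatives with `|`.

Start has alternatives sharing prefix ')': factor to Start → ) Start1 with Start1 → Y | ε.
Y has alternatives sharing prefix '(': factor to Y → ( Y1 with Y1 → n | ε.

Start → n ) | Y W ) | ) Start1; W → + ( | n W | Y Y; Y → - - | Start | ( Y1; Start1 → Y | ε; Y1 → n | ε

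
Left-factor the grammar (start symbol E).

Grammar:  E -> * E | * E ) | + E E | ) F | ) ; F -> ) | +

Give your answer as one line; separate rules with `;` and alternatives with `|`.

E has alternatives sharing prefix '* E': factor to E → * E E' with E' → ε | ).
E has alternatives sharing prefix ')': factor to E → ) E'' with E'' → F | ε.

E -> + E E | * E E' | ) E''; F -> ) | +; E' -> ε | ); E'' -> F | ε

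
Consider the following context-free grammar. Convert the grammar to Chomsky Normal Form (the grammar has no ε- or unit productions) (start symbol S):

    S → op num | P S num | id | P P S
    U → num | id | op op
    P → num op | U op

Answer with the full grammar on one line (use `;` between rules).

S → X1 X2 | P Y1 | id | P Y2; U → num | id | X1 X1; P → X2 X1 | U X1; X1 → op; X2 → num; Y1 → S X2; Y2 → P S

Introduce a nonterminal for each terminal appearing in a rule of length ≥ 2: X1 → op, X2 → num.
Binarize each right-hand side of length ≥ 3 by chaining fresh nonterminals (Y1, Y2, …): affected rules were S → P S X2; S → P P S.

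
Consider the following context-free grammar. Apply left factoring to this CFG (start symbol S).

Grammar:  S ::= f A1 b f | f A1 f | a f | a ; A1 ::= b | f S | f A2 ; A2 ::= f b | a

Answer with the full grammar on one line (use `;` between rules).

S has alternatives sharing prefix 'f A1': factor to S → f A1 S' with S' → b f | f.
S has alternatives sharing prefix 'a': factor to S → a S'' with S'' → f | ε.
A1 has alternatives sharing prefix 'f': factor to A1 → f A1' with A1' → S | A2.

S ::= f A1 S' | a S''; A1 ::= b | f A1'; A2 ::= f b | a; S' ::= b f | f; S'' ::= f | ε; A1' ::= S | A2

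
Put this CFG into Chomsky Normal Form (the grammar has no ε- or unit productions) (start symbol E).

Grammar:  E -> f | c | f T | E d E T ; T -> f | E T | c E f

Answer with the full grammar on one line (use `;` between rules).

E -> f | c | X1 T | E Y1; T -> f | E T | X3 Y3; X1 -> f; X2 -> d; X3 -> c; Y1 -> X2 Y2; Y2 -> E T; Y3 -> E X1

Introduce a nonterminal for each terminal appearing in a rule of length ≥ 2: X1 → f, X2 → d, X3 → c.
Binarize each right-hand side of length ≥ 3 by chaining fresh nonterminals (Y1, Y2, …): affected rules were E → E X2 E T; T → X3 E X1.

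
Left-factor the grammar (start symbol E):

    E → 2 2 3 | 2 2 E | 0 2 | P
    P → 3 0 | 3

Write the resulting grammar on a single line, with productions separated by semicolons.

E has alternatives sharing prefix '2 2': factor to E → 2 2 E' with E' → 3 | E.
P has alternatives sharing prefix '3': factor to P → 3 P' with P' → 0 | ε.

E → 0 2 | P | 2 2 E'; P → 3 P'; E' → 3 | E; P' → 0 | ε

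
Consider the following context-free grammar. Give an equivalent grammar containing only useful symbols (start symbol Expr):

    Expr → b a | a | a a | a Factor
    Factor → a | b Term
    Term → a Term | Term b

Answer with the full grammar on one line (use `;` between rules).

Expr → b a | a | a a | a Factor; Factor → a

Generating nonterminals: {Expr, Factor}.
Reachable from Expr after that: {Expr, Factor}.
Removed useless symbols: {Term} and every production mentioning them.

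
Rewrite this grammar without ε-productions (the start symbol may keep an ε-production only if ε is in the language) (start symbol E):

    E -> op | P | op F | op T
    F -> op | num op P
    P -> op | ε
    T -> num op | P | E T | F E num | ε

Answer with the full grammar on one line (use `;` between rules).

Nullable nonterminals: {E, P, T}.
ε ∈ L(G) since E is nullable, so keep E → ε.
Add the nullable-subset variants: F → num op P gives num op P | num op. T → E T gives E T | E. T → F E num gives F E num | F num.

E -> op | P | op F | op T | ε; F -> op | num op P | num op; P -> op; T -> num op | P | E T | E | F E num | F num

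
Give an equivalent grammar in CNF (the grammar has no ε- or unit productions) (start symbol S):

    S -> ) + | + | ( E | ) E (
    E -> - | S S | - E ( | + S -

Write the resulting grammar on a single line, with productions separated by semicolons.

S -> X1 X2 | + | X3 E | X1 Y1; E -> - | S S | X4 Y2 | X2 Y3; X1 -> ); X2 -> +; X3 -> (; X4 -> -; Y1 -> E X3; Y2 -> E X3; Y3 -> S X4

Introduce a nonterminal for each terminal appearing in a rule of length ≥ 2: X1 → ), X2 → +, X3 → (, X4 → -.
Binarize each right-hand side of length ≥ 3 by chaining fresh nonterminals (Y1, Y2, …): affected rules were S → X1 E X3; E → X4 E X3; E → X2 S X4.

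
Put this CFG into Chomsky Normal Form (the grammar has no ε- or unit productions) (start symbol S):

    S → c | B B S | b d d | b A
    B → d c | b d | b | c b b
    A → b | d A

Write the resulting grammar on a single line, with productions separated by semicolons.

S → c | B Y1 | X1 Y2 | X1 A; B → X2 X3 | X1 X2 | b | X3 Y3; A → b | X2 A; X1 → b; X2 → d; X3 → c; Y1 → B S; Y2 → X2 X2; Y3 → X1 X1

Introduce a nonterminal for each terminal appearing in a rule of length ≥ 2: X1 → b, X2 → d, X3 → c.
Binarize each right-hand side of length ≥ 3 by chaining fresh nonterminals (Y1, Y2, …): affected rules were S → B B S; S → X1 X2 X2; B → X3 X1 X1.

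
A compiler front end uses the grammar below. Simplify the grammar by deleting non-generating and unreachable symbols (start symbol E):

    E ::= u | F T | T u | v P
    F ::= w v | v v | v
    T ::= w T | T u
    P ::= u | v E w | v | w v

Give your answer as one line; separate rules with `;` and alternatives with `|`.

Generating nonterminals: {E, F, P}.
Reachable from E after that: {E, P}.
Removed useless symbols: {F, T} and every production mentioning them.

E ::= u | v P; P ::= u | v E w | v | w v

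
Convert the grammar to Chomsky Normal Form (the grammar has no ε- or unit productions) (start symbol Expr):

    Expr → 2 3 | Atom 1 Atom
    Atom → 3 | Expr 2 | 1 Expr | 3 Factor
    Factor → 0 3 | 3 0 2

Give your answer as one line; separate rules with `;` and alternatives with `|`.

Introduce a nonterminal for each terminal appearing in a rule of length ≥ 2: X1 → 2, X2 → 3, X3 → 1, X4 → 0.
Binarize each right-hand side of length ≥ 3 by chaining fresh nonterminals (Y1, Y2, …): affected rules were Expr → Atom X3 Atom; Factor → X2 X4 X1.

Expr → X1 X2 | Atom Y1; Atom → 3 | Expr X1 | X3 Expr | X2 Factor; Factor → X4 X2 | X2 Y2; X1 → 2; X2 → 3; X3 → 1; X4 → 0; Y1 → X3 Atom; Y2 → X4 X1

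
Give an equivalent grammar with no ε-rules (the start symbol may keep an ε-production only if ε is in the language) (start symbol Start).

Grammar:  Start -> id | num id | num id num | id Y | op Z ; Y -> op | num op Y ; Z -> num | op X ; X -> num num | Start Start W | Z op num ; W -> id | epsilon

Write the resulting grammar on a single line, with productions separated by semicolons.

Start -> id | num id | num id num | id Y | op Z; Y -> op | num op Y; Z -> num | op X; X -> num num | Start Start W | Start Start | Z op num; W -> id

The nullable symbols are {W}.
ε ∉ L(G), so no ε-production is kept.
Expand every rule over subsets of its nullable positions: X → Start Start W gives Start Start W | Start Start.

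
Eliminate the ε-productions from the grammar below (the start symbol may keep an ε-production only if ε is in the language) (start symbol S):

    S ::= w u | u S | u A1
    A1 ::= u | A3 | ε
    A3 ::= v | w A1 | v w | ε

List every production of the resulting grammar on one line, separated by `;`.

Nullable nonterminals: {A1, A3}.
ε ∉ L(G), so no ε-production is kept.
Add the nullable-subset variants: S → u A1 gives u A1 | u. A3 → w A1 gives w A1 | w.

S ::= w u | u S | u A1 | u; A1 ::= u | A3; A3 ::= v | w A1 | w | v w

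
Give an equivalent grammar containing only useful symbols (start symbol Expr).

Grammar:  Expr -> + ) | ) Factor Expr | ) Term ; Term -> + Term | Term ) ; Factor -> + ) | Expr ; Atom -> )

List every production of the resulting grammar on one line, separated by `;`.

Generating nonterminals: {Atom, Expr, Factor}.
Reachable from Expr after that: {Expr, Factor}.
Removed useless symbols: {Atom, Term} and every production mentioning them.

Expr -> + ) | ) Factor Expr; Factor -> + ) | Expr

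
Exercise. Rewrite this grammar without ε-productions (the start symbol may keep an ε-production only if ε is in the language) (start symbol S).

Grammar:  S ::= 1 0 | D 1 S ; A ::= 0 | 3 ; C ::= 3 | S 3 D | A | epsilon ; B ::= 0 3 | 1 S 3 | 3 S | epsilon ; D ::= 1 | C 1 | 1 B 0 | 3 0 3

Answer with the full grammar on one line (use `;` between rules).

Nullable set = {B, C}.
ε ∉ L(G), so no ε-production is kept.
For each production, add variants omitting each subset of nullable occurrences: D → 1 B 0 gives 1 B 0 | 1 0.

S ::= 1 0 | D 1 S; A ::= 0 | 3; C ::= 3 | S 3 D | A; B ::= 0 3 | 1 S 3 | 3 S; D ::= 1 | C 1 | 1 B 0 | 1 0 | 3 0 3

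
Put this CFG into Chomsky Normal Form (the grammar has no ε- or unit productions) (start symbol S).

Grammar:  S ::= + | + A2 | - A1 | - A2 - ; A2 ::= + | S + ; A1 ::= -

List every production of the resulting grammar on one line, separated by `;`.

Introduce a nonterminal for each terminal appearing in a rule of length ≥ 2: X1 → +, X2 → -.
Binarize each right-hand side of length ≥ 3 by chaining fresh nonterminals (Y1, Y2, …): affected rules were S → X2 A2 X2.

S ::= + | X1 A2 | X2 A1 | X2 Y1; A2 ::= + | S X1; A1 ::= -; X1 ::= +; X2 ::= -; Y1 ::= A2 X2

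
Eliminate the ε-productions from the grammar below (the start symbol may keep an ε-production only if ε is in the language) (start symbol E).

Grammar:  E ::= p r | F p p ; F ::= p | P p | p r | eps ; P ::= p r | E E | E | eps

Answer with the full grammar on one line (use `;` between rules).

Nullable nonterminals: {F, P}.
ε ∉ L(G), so no ε-production is kept.
Add the nullable-subset variants: E → F p p gives F p p | p p.

E ::= p r | F p p | p p; F ::= p | P p | p r; P ::= p r | E E | E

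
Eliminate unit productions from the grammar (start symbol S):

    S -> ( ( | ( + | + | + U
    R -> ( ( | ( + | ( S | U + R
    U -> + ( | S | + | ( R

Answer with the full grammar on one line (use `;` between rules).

S -> ( ( | ( + | + | + U; R -> ( ( | ( + | ( S | U + R; U -> + ( | + | ( R | ( ( | ( + | + U

Unit pairs: U ⇒* {S}.
For every A with A ⇒* B via unit rules, add B's non-unit alternatives to A; then delete every rule of the form X → Y.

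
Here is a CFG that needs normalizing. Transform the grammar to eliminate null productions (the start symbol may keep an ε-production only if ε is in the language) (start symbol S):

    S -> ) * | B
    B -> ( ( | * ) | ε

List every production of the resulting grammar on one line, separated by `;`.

S -> ) * | B | ε; B -> ( ( | * )

The nullable symbols are {B, S}.
ε ∈ L(G) since S is nullable, so keep S → ε.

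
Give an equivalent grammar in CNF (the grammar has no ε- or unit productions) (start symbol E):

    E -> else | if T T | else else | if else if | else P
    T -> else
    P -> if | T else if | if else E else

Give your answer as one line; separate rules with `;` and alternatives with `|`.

Introduce a nonterminal for each terminal appearing in a rule of length ≥ 2: X1 → if, X2 → else.
Binarize each right-hand side of length ≥ 3 by chaining fresh nonterminals (Y1, Y2, …): affected rules were E → X1 T T; E → X1 X2 X1; P → T X2 X1; P → X1 X2 E X2.

E -> else | X1 Y1 | X2 X2 | X1 Y2 | X2 P; T -> else; P -> if | T Y3 | X1 Y4; X1 -> if; X2 -> else; Y1 -> T T; Y2 -> X2 X1; Y3 -> X2 X1; Y4 -> X2 Y5; Y5 -> E X2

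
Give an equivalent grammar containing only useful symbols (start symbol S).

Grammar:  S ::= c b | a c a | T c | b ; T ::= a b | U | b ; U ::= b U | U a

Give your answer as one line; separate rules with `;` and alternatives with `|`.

Generating nonterminals: {S, T}.
Reachable from S after that: {S, T}.
Removed useless symbols: {U} and every production mentioning them.

S ::= c b | a c a | T c | b; T ::= a b | b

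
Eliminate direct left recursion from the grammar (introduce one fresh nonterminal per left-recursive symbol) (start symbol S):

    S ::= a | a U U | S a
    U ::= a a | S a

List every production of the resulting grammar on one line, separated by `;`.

S ::= a S' | a U U S'; U ::= a a | S a; S' ::= a S' | ε

Directly left-recursive nonterminal: S.
For S: α = {a}, β = {a, a U U}. Rewrite as S → β S' and S' → α S' | ε.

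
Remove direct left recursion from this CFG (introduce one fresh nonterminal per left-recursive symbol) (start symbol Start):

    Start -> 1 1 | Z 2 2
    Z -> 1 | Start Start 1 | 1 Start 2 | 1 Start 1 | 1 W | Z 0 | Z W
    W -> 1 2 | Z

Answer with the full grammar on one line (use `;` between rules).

Directly left-recursive nonterminal: Z.
For Z: α = {0, W}, β = {1, Start Start 1, 1 Start 2, 1 Start 1, 1 W}. Rewrite as Z → β Z1 and Z1 → α Z1 | ε.

Start -> 1 1 | Z 2 2; Z -> 1 Z1 | Start Start 1 Z1 | 1 Start 2 Z1 | 1 Start 1 Z1 | 1 W Z1; W -> 1 2 | Z; Z1 -> 0 Z1 | W Z1 | eps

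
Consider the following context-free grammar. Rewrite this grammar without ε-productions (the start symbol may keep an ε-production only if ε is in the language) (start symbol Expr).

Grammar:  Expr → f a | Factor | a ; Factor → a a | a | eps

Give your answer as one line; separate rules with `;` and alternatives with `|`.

Nullable set = {Expr, Factor}.
ε ∈ L(G) since Expr is nullable, so keep Expr → ε.

Expr → f a | Factor | a | eps; Factor → a a | a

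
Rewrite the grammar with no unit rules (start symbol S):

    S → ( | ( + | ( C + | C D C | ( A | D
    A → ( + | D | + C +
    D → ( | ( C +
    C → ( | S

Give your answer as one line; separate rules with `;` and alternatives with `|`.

Unit pairs: A ⇒* {D}; C ⇒* {D, S}; S ⇒* {D}.
For each unit pair (A, B), copy every non-unit production of B to A, then drop all unit productions.

S → ( | ( C + | ( + | C D C | ( A; A → ( | ( C + | ( + | + C +; D → ( | ( C +; C → ( | ( C + | ( + | C D C | ( A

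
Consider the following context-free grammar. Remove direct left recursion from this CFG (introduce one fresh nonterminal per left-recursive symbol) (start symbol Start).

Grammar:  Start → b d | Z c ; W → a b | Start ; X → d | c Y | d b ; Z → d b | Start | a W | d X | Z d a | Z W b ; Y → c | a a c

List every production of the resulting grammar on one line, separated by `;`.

Start → b d | Z c; W → a b | Start; X → d | c Y | d b; Z → d b Z1 | Start Z1 | a W Z1 | d X Z1; Y → c | a a c; Z1 → d a Z1 | W b Z1 | ε

Z is directly left-recursive.
For Z: α = {d a, W b}, β = {d b, Start, a W, d X}. Rewrite as Z → β Z1 and Z1 → α Z1 | ε.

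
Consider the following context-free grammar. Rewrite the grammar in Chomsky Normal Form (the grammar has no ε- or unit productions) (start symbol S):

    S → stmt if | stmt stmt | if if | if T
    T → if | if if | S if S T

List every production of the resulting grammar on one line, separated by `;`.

S → X1 X2 | X1 X1 | X2 X2 | X2 T; T → if | X2 X2 | S Y1; X1 → stmt; X2 → if; Y1 → X2 Y2; Y2 → S T

Introduce a nonterminal for each terminal appearing in a rule of length ≥ 2: X1 → stmt, X2 → if.
Binarize each right-hand side of length ≥ 3 by chaining fresh nonterminals (Y1, Y2, …): affected rules were T → S X2 S T.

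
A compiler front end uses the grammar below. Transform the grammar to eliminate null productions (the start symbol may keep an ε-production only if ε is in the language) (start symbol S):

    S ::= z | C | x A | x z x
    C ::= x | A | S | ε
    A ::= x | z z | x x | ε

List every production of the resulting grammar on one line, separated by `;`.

Nullable nonterminals: {A, C, S}.
ε ∈ L(G) since S is nullable, so keep S → ε.
Expand every rule over subsets of its nullable positions: S → x A gives x A | x.

S ::= z | C | x A | x | x z x | ε; C ::= x | A | S; A ::= x | z z | x x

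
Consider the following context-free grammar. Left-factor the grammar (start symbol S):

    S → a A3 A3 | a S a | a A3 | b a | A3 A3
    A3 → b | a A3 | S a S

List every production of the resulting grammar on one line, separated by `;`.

S → b a | A3 A3 | a S'; A3 → b | a A3 | S a S; S' → S a | A3 S''; S'' → A3 | ε

S has alternatives sharing prefix 'a': factor to S → a S' with S' → A3 A3 | S a | A3.
S' has alternatives sharing prefix 'A3': factor to S' → A3 S'' with S'' → A3 | ε.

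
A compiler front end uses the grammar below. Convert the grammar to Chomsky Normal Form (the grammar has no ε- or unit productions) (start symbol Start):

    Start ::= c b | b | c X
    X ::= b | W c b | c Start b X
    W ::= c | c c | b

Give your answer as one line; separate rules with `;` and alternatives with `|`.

Start ::= X1 X2 | b | X1 X; X ::= b | W Y1 | X1 Y2; W ::= c | X1 X1 | b; X1 ::= c; X2 ::= b; Y1 ::= X1 X2; Y2 ::= Start Y3; Y3 ::= X2 X

Introduce a nonterminal for each terminal appearing in a rule of length ≥ 2: X1 → c, X2 → b.
Binarize each right-hand side of length ≥ 3 by chaining fresh nonterminals (Y1, Y2, …): affected rules were X → W X1 X2; X → X1 Start X2 X.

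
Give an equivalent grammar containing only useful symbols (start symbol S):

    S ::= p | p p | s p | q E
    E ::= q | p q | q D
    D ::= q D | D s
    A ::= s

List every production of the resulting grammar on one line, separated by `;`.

S ::= p | p p | s p | q E; E ::= q | p q

Generating nonterminals: {A, E, S}.
Reachable from S after that: {E, S}.
Removed useless symbols: {A, D} and every production mentioning them.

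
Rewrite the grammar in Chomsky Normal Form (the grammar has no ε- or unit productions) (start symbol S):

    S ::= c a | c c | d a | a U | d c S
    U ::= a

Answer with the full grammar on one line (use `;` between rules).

S ::= X1 X2 | X1 X1 | X3 X2 | X2 U | X3 Y1; U ::= a; X1 ::= c; X2 ::= a; X3 ::= d; Y1 ::= X1 S

Introduce a nonterminal for each terminal appearing in a rule of length ≥ 2: X1 → c, X2 → a, X3 → d.
Binarize each right-hand side of length ≥ 3 by chaining fresh nonterminals (Y1, Y2, …): affected rules were S → X3 X1 S.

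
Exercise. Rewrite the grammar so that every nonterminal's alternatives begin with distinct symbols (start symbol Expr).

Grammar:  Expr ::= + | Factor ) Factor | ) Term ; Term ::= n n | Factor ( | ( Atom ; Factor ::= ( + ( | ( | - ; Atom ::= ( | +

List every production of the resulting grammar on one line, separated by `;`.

Expr ::= + | Factor ) Factor | ) Term; Term ::= n n | Factor ( | ( Atom; Factor ::= - | ( Factor1; Atom ::= ( | +; Factor1 ::= + ( | ε

Factor has alternatives sharing prefix '(': factor to Factor → ( Factor1 with Factor1 → + ( | ε.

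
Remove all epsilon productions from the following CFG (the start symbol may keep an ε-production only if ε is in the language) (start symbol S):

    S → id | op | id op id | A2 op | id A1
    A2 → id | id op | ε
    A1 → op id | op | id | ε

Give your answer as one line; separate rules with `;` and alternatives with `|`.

Nullable set = {A1, A2}.
ε ∉ L(G), so no ε-production is kept.

S → id | op | id op id | A2 op | id A1; A2 → id | id op; A1 → op id | op | id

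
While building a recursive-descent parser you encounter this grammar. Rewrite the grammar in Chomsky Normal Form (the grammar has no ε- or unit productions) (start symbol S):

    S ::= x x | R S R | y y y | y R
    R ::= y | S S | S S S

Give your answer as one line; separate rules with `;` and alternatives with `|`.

S ::= X1 X1 | R Y1 | X2 Y2 | X2 R; R ::= y | S S | S Y3; X1 ::= x; X2 ::= y; Y1 ::= S R; Y2 ::= X2 X2; Y3 ::= S S

Introduce a nonterminal for each terminal appearing in a rule of length ≥ 2: X1 → x, X2 → y.
Binarize each right-hand side of length ≥ 3 by chaining fresh nonterminals (Y1, Y2, …): affected rules were S → R S R; S → X2 X2 X2; R → S S S.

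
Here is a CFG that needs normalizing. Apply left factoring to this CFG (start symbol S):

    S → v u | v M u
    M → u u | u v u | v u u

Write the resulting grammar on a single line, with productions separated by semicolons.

S → v S'; M → v u u | u M'; S' → u | M u; M' → u | v u

S has alternatives sharing prefix 'v': factor to S → v S' with S' → u | M u.
M has alternatives sharing prefix 'u': factor to M → u M' with M' → u | v u.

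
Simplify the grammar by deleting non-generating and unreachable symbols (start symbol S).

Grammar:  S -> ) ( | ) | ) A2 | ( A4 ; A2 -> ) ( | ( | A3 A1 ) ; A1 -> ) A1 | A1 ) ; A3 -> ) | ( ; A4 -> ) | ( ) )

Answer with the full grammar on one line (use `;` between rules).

Generating nonterminals: {A2, A3, A4, S}.
Reachable from S after that: {A2, A4, S}.
Removed useless symbols: {A1, A3} and every production mentioning them.

S -> ) ( | ) | ) A2 | ( A4; A2 -> ) ( | (; A4 -> ) | ( ) )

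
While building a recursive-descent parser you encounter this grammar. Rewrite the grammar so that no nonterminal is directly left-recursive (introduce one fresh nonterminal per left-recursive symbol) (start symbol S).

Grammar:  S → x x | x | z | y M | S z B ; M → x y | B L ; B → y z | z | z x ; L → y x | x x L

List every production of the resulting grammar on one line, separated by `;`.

Directly left-recursive nonterminal: S.
For S: α = {z B}, β = {x x, x, z, y M}. Rewrite as S → β S' and S' → α S' | ε.

S → x x S' | x S' | z S' | y M S'; M → x y | B L; B → y z | z | z x; L → y x | x x L; S' → z B S' | ε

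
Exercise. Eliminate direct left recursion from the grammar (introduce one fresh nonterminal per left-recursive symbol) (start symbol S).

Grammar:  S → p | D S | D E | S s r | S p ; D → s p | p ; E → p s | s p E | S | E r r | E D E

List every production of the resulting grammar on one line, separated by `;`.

Directly left-recursive nonterminals: S, E.
For S: α = {s r, p}, β = {p, D S, D E}. Rewrite as S → β S' and S' → α S' | ε.
For E: α = {r r, D E}, β = {p s, s p E, S}. Rewrite as E → β E' and E' → α E' | ε.

S → p S' | D S S' | D E S'; D → s p | p; E → p s E' | s p E E' | S E'; S' → s r S' | p S' | ε; E' → r r E' | D E E' | ε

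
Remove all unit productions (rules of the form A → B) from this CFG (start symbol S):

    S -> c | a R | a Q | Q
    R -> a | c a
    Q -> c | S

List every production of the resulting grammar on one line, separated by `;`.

Unit pairs: Q ⇒* {S}; S ⇒* {Q}.
For every A with A ⇒* B via unit rules, add B's non-unit alternatives to A; then delete every rule of the form X → Y.

S -> c | a R | a Q; R -> a | c a; Q -> c | a R | a Q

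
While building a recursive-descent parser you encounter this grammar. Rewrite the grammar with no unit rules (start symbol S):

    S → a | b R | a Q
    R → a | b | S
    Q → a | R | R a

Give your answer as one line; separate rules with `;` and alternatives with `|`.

S → a | b R | a Q; R → a | b R | a Q | b; Q → a | b | b R | a Q | R a

Unit pairs: Q ⇒* {R, S}; R ⇒* {S}.
Replace each nonterminal's rules with the union of the non-unit rules of every nonterminal it unit-derives.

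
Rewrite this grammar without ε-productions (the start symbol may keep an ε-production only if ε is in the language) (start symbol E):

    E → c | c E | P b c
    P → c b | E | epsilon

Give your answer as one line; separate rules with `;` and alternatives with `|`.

Nullable nonterminals: {P}.
ε ∉ L(G), so no ε-production is kept.
Expand every rule over subsets of its nullable positions: E → P b c gives P b c | b c.

E → c | c E | P b c | b c; P → c b | E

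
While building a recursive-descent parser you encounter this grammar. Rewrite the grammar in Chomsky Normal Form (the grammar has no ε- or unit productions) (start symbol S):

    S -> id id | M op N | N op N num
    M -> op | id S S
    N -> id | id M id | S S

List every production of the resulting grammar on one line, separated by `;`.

Introduce a nonterminal for each terminal appearing in a rule of length ≥ 2: X1 → id, X2 → op, X3 → num.
Binarize each right-hand side of length ≥ 3 by chaining fresh nonterminals (Y1, Y2, …): affected rules were S → M X2 N; S → N X2 N X3; M → X1 S S; N → X1 M X1.

S -> X1 X1 | M Y1 | N Y2; M -> op | X1 Y4; N -> id | X1 Y5 | S S; X1 -> id; X2 -> op; X3 -> num; Y1 -> X2 N; Y2 -> X2 Y3; Y3 -> N X3; Y4 -> S S; Y5 -> M X1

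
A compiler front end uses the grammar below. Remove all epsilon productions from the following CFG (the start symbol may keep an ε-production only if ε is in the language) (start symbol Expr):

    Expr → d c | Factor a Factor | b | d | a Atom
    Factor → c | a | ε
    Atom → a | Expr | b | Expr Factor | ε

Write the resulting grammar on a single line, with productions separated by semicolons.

Expr → d c | Factor a Factor | Factor a | a Factor | a | b | d | a Atom; Factor → c | a; Atom → a | Expr | b | Expr Factor

The nullable symbols are {Atom, Factor}.
ε ∉ L(G), so no ε-production is kept.
Expand every rule over subsets of its nullable positions: Expr → Factor a Factor gives Factor a Factor | Factor a | a Factor | a.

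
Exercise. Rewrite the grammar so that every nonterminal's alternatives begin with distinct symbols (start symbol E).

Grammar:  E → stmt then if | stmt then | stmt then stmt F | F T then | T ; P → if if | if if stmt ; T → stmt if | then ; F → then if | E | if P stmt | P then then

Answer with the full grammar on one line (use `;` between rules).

E has alternatives sharing prefix 'stmt then': factor to E → stmt then E' with E' → if | ε | stmt F.
P has alternatives sharing prefix 'if if': factor to P → if if P' with P' → ε | stmt.

E → F T then | T | stmt then E'; P → if if P'; T → stmt if | then; F → then if | E | if P stmt | P then then; E' → if | epsilon | stmt F; P' → epsilon | stmt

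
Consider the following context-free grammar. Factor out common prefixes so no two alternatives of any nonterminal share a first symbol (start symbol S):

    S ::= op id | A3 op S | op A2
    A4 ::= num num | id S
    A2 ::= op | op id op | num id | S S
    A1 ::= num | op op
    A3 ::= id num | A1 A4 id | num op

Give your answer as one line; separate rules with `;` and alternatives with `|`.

S has alternatives sharing prefix 'op': factor to S → op S' with S' → id | A2.
A2 has alternatives sharing prefix 'op': factor to A2 → op A2' with A2' → ε | id op.

S ::= A3 op S | op S'; A4 ::= num num | id S; A2 ::= num id | S S | op A2'; A1 ::= num | op op; A3 ::= id num | A1 A4 id | num op; S' ::= id | A2; A2' ::= ε | id op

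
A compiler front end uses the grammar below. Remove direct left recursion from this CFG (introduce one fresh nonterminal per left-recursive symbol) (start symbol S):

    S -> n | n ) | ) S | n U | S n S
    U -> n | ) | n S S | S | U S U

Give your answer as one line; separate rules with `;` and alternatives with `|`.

S, U are directly left-recursive.
For S: α = {n S}, β = {n, n ), ) S, n U}. Rewrite as S → β S' and S' → α S' | ε.
For U: α = {S U}, β = {n, ), n S S, S}. Rewrite as U → β U' and U' → α U' | ε.

S -> n S' | n ) S' | ) S S' | n U S'; U -> n U' | ) U' | n S S U' | S U'; S' -> n S S' | ε; U' -> S U U' | ε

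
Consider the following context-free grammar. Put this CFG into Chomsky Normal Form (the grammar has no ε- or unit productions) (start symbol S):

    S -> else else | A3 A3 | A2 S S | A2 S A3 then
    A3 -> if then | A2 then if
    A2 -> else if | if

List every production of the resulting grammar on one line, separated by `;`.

Introduce a nonterminal for each terminal appearing in a rule of length ≥ 2: X1 → else, X2 → then, X3 → if.
Binarize each right-hand side of length ≥ 3 by chaining fresh nonterminals (Y1, Y2, …): affected rules were S → A2 S S; S → A2 S A3 X2; A3 → A2 X2 X3.

S -> X1 X1 | A3 A3 | A2 Y1 | A2 Y2; A3 -> X3 X2 | A2 Y4; A2 -> X1 X3 | if; X1 -> else; X2 -> then; X3 -> if; Y1 -> S S; Y2 -> S Y3; Y3 -> A3 X2; Y4 -> X2 X3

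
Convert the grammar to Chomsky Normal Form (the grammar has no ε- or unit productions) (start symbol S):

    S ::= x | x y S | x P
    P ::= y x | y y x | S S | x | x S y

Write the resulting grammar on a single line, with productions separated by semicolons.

S ::= x | X1 Y1 | X1 P; P ::= X2 X1 | X2 Y2 | S S | x | X1 Y3; X1 ::= x; X2 ::= y; Y1 ::= X2 S; Y2 ::= X2 X1; Y3 ::= S X2

Introduce a nonterminal for each terminal appearing in a rule of length ≥ 2: X1 → x, X2 → y.
Binarize each right-hand side of length ≥ 3 by chaining fresh nonterminals (Y1, Y2, …): affected rules were S → X1 X2 S; P → X2 X2 X1; P → X1 S X2.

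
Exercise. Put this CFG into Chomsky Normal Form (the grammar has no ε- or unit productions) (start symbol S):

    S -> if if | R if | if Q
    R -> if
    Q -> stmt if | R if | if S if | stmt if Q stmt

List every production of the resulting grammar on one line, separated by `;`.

S -> X1 X1 | R X1 | X1 Q; R -> if; Q -> X2 X1 | R X1 | X1 Y1 | X2 Y2; X1 -> if; X2 -> stmt; Y1 -> S X1; Y2 -> X1 Y3; Y3 -> Q X2

Introduce a nonterminal for each terminal appearing in a rule of length ≥ 2: X1 → if, X2 → stmt.
Binarize each right-hand side of length ≥ 3 by chaining fresh nonterminals (Y1, Y2, …): affected rules were Q → X1 S X1; Q → X2 X1 Q X2.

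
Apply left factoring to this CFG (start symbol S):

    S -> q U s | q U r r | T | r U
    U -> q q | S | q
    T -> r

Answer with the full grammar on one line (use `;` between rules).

S has alternatives sharing prefix 'q U': factor to S → q U S' with S' → s | r r.
U has alternatives sharing prefix 'q': factor to U → q U' with U' → q | ε.

S -> T | r U | q U S'; U -> S | q U'; T -> r; S' -> s | r r; U' -> q | ε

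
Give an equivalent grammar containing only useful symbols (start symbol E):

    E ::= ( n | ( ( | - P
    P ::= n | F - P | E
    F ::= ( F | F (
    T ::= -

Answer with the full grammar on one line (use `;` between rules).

Generating nonterminals: {E, P, T}.
Reachable from E after that: {E, P}.
Removed useless symbols: {F, T} and every production mentioning them.

E ::= ( n | ( ( | - P; P ::= n | E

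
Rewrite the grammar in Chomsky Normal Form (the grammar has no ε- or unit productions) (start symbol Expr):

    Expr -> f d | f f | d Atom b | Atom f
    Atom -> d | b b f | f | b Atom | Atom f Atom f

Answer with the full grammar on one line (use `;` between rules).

Expr -> X1 X2 | X1 X1 | X2 Y1 | Atom X1; Atom -> d | X3 Y2 | f | X3 Atom | Atom Y3; X1 -> f; X2 -> d; X3 -> b; Y1 -> Atom X3; Y2 -> X3 X1; Y3 -> X1 Y4; Y4 -> Atom X1

Introduce a nonterminal for each terminal appearing in a rule of length ≥ 2: X1 → f, X2 → d, X3 → b.
Binarize each right-hand side of length ≥ 3 by chaining fresh nonterminals (Y1, Y2, …): affected rules were Expr → X2 Atom X3; Atom → X3 X3 X1; Atom → Atom X1 Atom X1.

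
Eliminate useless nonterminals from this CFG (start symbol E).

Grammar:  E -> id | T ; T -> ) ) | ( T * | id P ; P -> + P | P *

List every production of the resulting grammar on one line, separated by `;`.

Generating nonterminals: {E, T}.
Reachable from E after that: {E, T}.
Removed useless symbols: {P} and every production mentioning them.

E -> id | T; T -> ) ) | ( T *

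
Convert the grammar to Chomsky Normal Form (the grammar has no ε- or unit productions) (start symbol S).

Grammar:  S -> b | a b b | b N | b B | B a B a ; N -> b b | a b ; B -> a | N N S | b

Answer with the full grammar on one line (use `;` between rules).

S -> b | X1 Y1 | X2 N | X2 B | B Y2; N -> X2 X2 | X1 X2; B -> a | N Y4 | b; X1 -> a; X2 -> b; Y1 -> X2 X2; Y2 -> X1 Y3; Y3 -> B X1; Y4 -> N S

Introduce a nonterminal for each terminal appearing in a rule of length ≥ 2: X1 → a, X2 → b.
Binarize each right-hand side of length ≥ 3 by chaining fresh nonterminals (Y1, Y2, …): affected rules were S → X1 X2 X2; S → B X1 B X1; B → N N S.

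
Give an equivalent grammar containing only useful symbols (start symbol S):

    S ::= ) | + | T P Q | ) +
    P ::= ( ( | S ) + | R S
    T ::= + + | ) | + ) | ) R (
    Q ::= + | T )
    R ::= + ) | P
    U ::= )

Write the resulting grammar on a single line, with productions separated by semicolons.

Generating nonterminals: {P, Q, R, S, T, U}.
Reachable from S after that: {P, Q, R, S, T}.
Removed useless symbols: {U} and every production mentioning them.

S ::= ) | + | T P Q | ) +; P ::= ( ( | S ) + | R S; T ::= + + | ) | + ) | ) R (; Q ::= + | T ); R ::= + ) | P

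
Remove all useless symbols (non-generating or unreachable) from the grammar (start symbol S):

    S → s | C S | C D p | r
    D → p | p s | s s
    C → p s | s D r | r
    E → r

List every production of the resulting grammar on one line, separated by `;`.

S → s | C S | C D p | r; D → p | p s | s s; C → p s | s D r | r

Generating nonterminals: {C, D, E, S}.
Reachable from S after that: {C, D, S}.
Removed useless symbols: {E} and every production mentioning them.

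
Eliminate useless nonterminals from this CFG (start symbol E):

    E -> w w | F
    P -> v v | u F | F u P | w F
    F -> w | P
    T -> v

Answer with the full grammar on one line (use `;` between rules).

Generating nonterminals: {E, F, P, T}.
Reachable from E after that: {E, F, P}.
Removed useless symbols: {T} and every production mentioning them.

E -> w w | F; P -> v v | u F | F u P | w F; F -> w | P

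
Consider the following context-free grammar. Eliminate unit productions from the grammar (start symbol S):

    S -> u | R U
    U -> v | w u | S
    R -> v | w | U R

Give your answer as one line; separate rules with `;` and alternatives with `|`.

S -> u | R U; U -> v | w u | u | R U; R -> v | w | U R

Unit pairs: U ⇒* {S}.
Replace each nonterminal's rules with the union of the non-unit rules of every nonterminal it unit-derives.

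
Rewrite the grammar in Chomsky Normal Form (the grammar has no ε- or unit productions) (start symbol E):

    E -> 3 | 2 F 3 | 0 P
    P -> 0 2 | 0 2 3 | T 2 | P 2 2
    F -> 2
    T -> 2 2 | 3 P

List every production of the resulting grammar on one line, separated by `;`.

Introduce a nonterminal for each terminal appearing in a rule of length ≥ 2: X1 → 2, X2 → 3, X3 → 0.
Binarize each right-hand side of length ≥ 3 by chaining fresh nonterminals (Y1, Y2, …): affected rules were E → X1 F X2; P → X3 X1 X2; P → P X1 X1.

E -> 3 | X1 Y1 | X3 P; P -> X3 X1 | X3 Y2 | T X1 | P Y3; F -> 2; T -> X1 X1 | X2 P; X1 -> 2; X2 -> 3; X3 -> 0; Y1 -> F X2; Y2 -> X1 X2; Y3 -> X1 X1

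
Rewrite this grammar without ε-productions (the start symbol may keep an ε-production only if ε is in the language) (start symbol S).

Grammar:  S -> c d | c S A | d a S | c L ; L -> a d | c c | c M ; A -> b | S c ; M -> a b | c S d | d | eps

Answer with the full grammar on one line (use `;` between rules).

S -> c d | c S A | d a S | c L; L -> a d | c c | c M | c; A -> b | S c; M -> a b | c S d | d

Nullable set = {M}.
ε ∉ L(G), so no ε-production is kept.
For each production, add variants omitting each subset of nullable occurrences: L → c M gives c M | c.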